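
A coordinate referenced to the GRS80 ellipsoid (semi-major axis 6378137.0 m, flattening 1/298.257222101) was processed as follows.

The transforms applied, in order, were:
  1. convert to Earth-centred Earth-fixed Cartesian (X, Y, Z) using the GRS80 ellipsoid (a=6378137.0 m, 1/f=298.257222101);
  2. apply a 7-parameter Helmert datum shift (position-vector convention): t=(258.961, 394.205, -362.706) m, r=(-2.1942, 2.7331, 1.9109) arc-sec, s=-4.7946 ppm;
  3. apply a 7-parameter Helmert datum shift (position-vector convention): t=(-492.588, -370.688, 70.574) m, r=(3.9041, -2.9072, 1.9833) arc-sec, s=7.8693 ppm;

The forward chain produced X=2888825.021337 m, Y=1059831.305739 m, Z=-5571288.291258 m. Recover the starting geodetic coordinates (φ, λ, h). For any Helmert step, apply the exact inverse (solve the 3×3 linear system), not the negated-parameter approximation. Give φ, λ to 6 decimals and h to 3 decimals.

φ=-61.247305°, λ=20.142945°, h=2668.605 m

start: X=2888825.0213, Y=1059831.3057, Z=-5571288.2913 m
→ Helmert⁻¹: X=2889226.5396, Y=1060060.4171, Z=-5571375.8095
→ Helmert⁻¹: X=2889065.0657, Y=1059703.7906, Z=-5570990.2602
→ geod (Bowring, a=6378137.000): φ=-61.24730500°, λ=20.14294500°, h=2668.6050 m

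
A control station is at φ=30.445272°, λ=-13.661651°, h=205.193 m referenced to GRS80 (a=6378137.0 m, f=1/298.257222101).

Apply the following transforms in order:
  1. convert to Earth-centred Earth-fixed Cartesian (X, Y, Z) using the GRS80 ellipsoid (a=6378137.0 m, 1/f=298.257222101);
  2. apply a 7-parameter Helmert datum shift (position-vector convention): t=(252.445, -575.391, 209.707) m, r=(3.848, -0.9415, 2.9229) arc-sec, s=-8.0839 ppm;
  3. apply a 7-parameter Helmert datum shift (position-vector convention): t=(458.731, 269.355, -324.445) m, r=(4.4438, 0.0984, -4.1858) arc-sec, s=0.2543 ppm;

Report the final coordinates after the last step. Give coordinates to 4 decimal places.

X=5348524.6305 m, Y=-1300338.0129 m, Z=3212959.0960 m

start: φ=30.445272°, λ=-13.661651°, h=205.193 m
→ ECEF (a=6378137.000, f=1/298.257222101): X=5347876.4296, Y=-1299880.2352, Z=3213129.3991
→ Helmert 7p (PV): X=5348089.3966, Y=-1300429.2785, Z=3213313.2919
→ Helmert 7p (PV): X=5348524.6305, Y=-1300338.0129, Z=3212959.0960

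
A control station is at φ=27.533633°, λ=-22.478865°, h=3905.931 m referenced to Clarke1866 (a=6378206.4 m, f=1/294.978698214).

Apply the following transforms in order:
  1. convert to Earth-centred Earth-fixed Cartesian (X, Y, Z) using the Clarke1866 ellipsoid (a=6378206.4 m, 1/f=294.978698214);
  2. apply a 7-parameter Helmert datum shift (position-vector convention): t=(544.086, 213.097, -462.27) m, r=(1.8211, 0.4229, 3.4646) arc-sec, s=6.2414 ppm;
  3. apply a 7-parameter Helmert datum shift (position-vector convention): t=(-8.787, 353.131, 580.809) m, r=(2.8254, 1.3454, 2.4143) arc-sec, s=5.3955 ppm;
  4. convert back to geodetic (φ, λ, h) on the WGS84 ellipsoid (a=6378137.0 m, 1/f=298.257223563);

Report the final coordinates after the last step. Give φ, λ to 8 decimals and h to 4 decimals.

φ=27.53071279°, λ=-22.47038887°, h=4300.0307 m

start: φ=27.533633°, λ=-22.478865°, h=3905.931 m
→ ECEF (a=6378206.400, f=1/294.978698214): X=5233067.6731, Y=-2165346.4032, Z=2932417.2224
→ Helmert 7p (PV): X=5233686.8043, Y=-2165084.8116, Z=2931943.4076
→ Helmert 7p (PV): X=5233750.7221, Y=-2164722.2642, Z=2932476.2407
→ geod (Bowring, a=6378137.000): φ=27.53071279°, λ=-22.47038887°, h=4300.0307 m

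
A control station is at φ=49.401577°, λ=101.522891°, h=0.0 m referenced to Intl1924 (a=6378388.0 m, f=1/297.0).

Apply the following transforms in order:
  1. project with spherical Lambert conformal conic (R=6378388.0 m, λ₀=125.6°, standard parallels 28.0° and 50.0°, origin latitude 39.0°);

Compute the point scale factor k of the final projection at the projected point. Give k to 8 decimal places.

0.99791234

start: φ=49.401577°, λ=101.522891°, h=0.000 m
→ into lcc (λ₀=125.6°): φ=49.40157700°, λ−λ₀=-24.07710900°
scale k = 0.99791234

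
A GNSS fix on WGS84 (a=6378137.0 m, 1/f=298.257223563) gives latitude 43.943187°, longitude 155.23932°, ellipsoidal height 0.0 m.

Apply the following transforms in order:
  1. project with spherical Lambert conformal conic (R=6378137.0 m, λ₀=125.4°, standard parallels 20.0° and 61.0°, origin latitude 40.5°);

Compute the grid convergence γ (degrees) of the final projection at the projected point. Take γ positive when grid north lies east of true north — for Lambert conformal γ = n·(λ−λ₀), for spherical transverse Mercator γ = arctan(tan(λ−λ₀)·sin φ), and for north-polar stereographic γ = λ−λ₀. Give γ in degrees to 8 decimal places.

start: φ=43.943187°, λ=155.239320°, h=0.000 m
→ into lcc (λ₀=125.4°): φ=43.94318700°, λ−λ₀=29.83932000°
convergence γ = 19.82634256°

19.82634256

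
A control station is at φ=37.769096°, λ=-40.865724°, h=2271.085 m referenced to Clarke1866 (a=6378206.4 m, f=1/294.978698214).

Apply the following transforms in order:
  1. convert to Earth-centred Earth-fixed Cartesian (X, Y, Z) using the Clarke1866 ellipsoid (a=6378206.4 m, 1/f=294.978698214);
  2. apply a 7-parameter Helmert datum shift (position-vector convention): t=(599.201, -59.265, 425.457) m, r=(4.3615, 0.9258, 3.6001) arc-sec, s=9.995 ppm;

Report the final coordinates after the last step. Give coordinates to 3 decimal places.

X=3819816.449 m, Y=-3304322.488 m, Z=3886790.571 m

start: φ=37.769096°, λ=-40.865724°, h=2271.085 m
→ ECEF (a=6378206.400, f=1/294.978698214): X=3819103.9608, Y=-3304214.6760, Z=3886413.2798
→ Helmert 7p (PV): X=3819816.4493, Y=-3304322.4878, Z=3886790.5709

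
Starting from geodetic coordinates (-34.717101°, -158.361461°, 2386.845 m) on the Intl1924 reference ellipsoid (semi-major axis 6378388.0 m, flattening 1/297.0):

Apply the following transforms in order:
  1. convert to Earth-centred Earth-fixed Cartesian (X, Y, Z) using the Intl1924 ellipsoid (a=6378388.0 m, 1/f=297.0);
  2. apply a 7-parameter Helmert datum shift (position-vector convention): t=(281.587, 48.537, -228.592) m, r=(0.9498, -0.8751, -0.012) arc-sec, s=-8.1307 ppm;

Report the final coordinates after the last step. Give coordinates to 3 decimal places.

start: φ=-34.717101°, λ=-158.361461°, h=2386.845 m
→ ECEF (a=6378388.000, f=1/297.0): X=-4880543.3786, Y=-1936142.2559, Z=-3613529.3496
→ Helmert 7p (PV): X=-4880206.8913, Y=-1936061.0535, Z=-3613758.1825

X=-4880206.891 m, Y=-1936061.054 m, Z=-3613758.183 m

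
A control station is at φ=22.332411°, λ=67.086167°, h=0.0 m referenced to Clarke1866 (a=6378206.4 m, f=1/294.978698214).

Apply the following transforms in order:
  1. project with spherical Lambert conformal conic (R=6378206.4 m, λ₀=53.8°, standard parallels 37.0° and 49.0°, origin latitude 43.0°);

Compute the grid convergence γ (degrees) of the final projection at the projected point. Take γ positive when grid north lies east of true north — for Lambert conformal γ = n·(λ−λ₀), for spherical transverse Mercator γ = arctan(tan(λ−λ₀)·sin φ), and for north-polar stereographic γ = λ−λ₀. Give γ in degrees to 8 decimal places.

start: φ=22.332411°, λ=67.086167°, h=0.000 m
→ into lcc (λ₀=53.8°): φ=22.33241100°, λ−λ₀=13.28616700°
convergence γ = 9.07781792°

9.07781792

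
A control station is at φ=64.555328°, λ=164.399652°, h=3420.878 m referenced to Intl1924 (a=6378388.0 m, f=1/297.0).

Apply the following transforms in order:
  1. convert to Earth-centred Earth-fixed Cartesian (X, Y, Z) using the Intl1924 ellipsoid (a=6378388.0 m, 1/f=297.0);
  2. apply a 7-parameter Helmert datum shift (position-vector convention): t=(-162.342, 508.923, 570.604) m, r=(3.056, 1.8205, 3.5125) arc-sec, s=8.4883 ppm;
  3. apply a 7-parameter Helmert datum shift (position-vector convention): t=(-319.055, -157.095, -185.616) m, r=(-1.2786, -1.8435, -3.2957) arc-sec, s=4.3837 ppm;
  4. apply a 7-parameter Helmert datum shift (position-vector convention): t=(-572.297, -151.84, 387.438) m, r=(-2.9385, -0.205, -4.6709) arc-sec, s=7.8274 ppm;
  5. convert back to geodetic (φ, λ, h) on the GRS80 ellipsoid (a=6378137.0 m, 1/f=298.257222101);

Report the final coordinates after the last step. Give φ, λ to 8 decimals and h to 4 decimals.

φ=64.54886628°, λ=164.39969222°, h=4885.7962 m

start: φ=64.555328°, λ=164.399652°, h=3420.878 m
→ ECEF (a=6378388.000, f=1/297.0): X=-2648132.0740, Y=739389.0981, Z=5739801.8637
→ Helmert 7p (PV): X=-2648278.8253, Y=739774.1605, Z=5740455.5163
→ Helmert 7p (PV): X=-2648648.9751, Y=739698.2071, Z=5740266.8098
→ Helmert 7p (PV): X=-2649230.9586, Y=739693.9145, Z=5740686.0087
→ geod (Bowring, a=6378137.000): φ=64.54886628°, λ=164.39969222°, h=4885.7962 m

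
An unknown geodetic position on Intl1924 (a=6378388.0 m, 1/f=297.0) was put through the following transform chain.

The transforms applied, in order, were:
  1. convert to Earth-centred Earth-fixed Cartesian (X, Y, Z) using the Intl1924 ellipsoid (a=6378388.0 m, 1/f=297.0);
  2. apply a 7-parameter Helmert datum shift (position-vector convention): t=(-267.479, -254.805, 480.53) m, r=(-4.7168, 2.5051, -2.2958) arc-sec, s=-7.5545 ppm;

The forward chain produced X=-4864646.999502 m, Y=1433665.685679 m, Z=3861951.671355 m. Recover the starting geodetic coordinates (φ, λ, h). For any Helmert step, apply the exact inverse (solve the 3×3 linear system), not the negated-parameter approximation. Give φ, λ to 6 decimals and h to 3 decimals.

start: X=-4864646.9995, Y=1433665.6857, Z=3861951.6714 m
→ Helmert⁻¹: X=-4864479.1252, Y=1433788.8769, Z=3861474.0211
→ geod (Bowring, a=6378388.000): φ=37.47287100°, λ=163.57729600°, h=3676.7820 m

φ=37.472871°, λ=163.577296°, h=3676.782 m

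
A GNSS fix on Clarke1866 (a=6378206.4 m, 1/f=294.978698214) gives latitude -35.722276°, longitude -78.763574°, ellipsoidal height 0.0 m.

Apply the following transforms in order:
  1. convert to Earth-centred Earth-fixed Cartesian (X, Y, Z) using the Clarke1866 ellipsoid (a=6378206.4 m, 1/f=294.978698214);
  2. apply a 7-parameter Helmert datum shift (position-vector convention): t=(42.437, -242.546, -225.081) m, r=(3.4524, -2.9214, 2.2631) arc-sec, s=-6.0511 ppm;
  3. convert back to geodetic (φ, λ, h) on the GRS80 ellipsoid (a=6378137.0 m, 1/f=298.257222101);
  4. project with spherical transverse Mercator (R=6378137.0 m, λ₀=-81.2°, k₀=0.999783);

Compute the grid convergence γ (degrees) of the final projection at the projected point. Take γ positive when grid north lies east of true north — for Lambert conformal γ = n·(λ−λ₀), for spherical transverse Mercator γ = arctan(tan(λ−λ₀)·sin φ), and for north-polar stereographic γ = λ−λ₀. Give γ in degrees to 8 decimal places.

-1.42379998

start: φ=-35.722276°, λ=-78.763574°, h=0.000 m
→ ECEF (a=6378206.400, f=1/294.978698214): X=1010177.4091, Y=-5084800.2646, Z=-3703028.1629
→ Helmert 7p (PV): X=1010321.9695, Y=-5084938.9788, Z=-3703301.6365
→ geod (Bowring, a=6378137.000): φ=-35.72138228°, λ=-78.76230571°, h=281.4757 m
→ into tm (λ₀=-81.2°): φ=-35.72138228°, λ−λ₀=2.43769429°
convergence γ = -1.42379998°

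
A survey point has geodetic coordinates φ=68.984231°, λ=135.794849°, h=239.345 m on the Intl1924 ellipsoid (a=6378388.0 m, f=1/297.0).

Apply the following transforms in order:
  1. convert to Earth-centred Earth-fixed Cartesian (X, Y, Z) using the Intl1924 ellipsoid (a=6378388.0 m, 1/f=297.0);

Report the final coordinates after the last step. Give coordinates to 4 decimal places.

start: φ=68.984231°, λ=135.794849°, h=239.345 m
→ ECEF (a=6378388.000, f=1/297.0): X=-1644638.4152, Y=1599628.6794, Z=5931703.7646

X=-1644638.4152 m, Y=1599628.6794 m, Z=5931703.7646 m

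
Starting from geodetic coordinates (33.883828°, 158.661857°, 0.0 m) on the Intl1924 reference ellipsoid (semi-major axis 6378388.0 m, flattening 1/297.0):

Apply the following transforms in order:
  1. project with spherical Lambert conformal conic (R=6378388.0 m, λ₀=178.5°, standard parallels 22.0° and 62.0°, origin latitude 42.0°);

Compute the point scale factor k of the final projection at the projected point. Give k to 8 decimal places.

0.95077480

start: φ=33.883828°, λ=158.661857°, h=0.000 m
→ into lcc (λ₀=178.5°): φ=33.88382800°, λ−λ₀=-19.83814300°
scale k = 0.95077480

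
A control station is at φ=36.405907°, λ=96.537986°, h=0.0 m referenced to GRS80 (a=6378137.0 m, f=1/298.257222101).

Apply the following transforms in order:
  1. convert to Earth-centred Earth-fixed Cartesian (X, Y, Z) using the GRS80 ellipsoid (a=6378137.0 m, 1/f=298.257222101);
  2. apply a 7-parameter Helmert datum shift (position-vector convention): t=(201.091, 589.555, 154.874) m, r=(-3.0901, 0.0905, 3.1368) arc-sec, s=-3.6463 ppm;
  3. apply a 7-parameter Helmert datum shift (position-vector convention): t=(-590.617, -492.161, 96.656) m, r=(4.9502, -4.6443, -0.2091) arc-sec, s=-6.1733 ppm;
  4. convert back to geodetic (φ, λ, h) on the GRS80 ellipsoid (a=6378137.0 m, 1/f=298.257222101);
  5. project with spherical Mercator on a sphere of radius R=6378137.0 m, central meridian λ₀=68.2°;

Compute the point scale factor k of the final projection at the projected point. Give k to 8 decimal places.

start: φ=36.405907°, λ=96.537986°, h=0.000 m
→ ECEF (a=6378137.000, f=1/298.257222101): X=-585181.4049, Y=5105972.1260, Z=3764536.1754
→ Helmert 7p (PV): X=-585054.1779, Y=5106590.5611, Z=3764601.0861
→ Helmert 7p (PV): X=-585720.7705, Y=5105977.1216, Z=3764783.8825
→ geod (Bowring, a=6378137.000): φ=36.40734840°, λ=96.54395351°, h=200.4609 m
→ into merc (λ₀=68.2°): φ=36.40734840°, λ−λ₀=28.34395351°
scale k = 1.24251743

1.24251743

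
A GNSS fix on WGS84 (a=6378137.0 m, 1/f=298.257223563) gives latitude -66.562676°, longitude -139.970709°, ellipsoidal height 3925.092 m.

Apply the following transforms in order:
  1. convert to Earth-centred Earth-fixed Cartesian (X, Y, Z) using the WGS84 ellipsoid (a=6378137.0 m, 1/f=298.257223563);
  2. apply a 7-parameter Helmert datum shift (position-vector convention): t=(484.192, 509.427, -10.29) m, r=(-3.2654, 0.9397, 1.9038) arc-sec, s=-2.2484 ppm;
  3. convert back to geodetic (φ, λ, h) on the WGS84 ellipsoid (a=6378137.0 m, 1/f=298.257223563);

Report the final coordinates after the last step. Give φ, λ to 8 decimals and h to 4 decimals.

start: φ=-66.562676°, λ=-139.970709°, h=3925.092 m
→ ECEF (a=6378137.000, f=1/298.257223563): X=-1949218.1337, Y=-1637287.0491, Z=-5832787.5763
→ Helmert 7p (PV): X=-1948741.0200, Y=-1636884.2711, Z=-5832749.9516
→ geod (Bowring, a=6378137.000): φ=-66.56767614°, λ=-139.97074376°, h=3642.2467 m

φ=-66.56767614°, λ=-139.97074376°, h=3642.2467 m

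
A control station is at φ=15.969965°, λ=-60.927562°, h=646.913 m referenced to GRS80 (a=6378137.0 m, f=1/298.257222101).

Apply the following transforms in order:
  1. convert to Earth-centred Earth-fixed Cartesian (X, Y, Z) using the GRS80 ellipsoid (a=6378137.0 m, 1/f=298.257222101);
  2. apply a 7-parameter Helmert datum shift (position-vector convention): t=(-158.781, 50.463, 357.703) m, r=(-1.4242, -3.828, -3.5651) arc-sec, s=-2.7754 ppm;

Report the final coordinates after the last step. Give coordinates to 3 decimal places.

X=2980386.212 m, Y=-5361263.532 m, Z=1744156.073 m

start: φ=15.969965°, λ=-60.927562°, h=646.913 m
→ ECEF (a=6378137.000, f=1/298.257222101): X=2980678.2914, Y=-5361289.3959, Z=1743710.8740
→ Helmert 7p (PV): X=2980386.2122, Y=-5361263.5315, Z=1744156.0728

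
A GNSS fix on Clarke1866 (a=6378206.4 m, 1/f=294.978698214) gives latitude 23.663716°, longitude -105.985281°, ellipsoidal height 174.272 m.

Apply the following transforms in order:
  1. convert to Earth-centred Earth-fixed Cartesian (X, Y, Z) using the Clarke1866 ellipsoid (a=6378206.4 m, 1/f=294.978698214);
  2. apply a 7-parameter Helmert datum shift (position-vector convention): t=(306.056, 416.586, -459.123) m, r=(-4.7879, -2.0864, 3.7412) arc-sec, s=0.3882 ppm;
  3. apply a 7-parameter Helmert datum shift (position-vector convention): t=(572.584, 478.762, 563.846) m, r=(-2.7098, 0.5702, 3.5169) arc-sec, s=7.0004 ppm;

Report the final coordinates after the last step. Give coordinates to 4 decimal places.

X=-1608681.2569 m, Y=-5618343.4156 m, Z=2544452.3428 m

start: φ=23.663716°, λ=-105.985281°, h=174.272 m
→ ECEF (a=6378206.400, f=1/294.978698214): X=-1609727.0279, Y=-5619233.0861, Z=2544136.4052
→ Helmert 7p (PV): X=-1609345.4103, Y=-5618788.8229, Z=2543792.4231
→ Helmert 7p (PV): X=-1608681.2569, Y=-5618343.4156, Z=2544452.3428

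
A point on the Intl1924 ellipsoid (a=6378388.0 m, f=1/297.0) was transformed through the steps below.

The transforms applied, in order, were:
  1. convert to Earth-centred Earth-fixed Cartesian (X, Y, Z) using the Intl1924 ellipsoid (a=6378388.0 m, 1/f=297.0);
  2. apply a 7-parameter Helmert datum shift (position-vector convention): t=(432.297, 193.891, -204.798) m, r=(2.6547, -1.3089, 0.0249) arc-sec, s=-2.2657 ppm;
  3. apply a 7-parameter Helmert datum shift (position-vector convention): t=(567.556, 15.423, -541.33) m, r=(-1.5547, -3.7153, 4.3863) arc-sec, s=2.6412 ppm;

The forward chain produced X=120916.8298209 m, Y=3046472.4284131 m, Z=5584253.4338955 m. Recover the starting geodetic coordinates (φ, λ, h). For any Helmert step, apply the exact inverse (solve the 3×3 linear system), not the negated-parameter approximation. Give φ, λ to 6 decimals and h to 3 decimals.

φ=61.533534°, λ=87.741942°, h=1060.718 m

start: X=120916.8298, Y=3046472.4284, Z=5584253.4339 m
→ Helmert⁻¹: X=120514.3339, Y=3046404.3015, Z=5584800.8046
→ Helmert⁻¹: X=120118.1175, Y=3046289.1784, Z=5584978.2875
→ geod (Bowring, a=6378388.000): φ=61.53353400°, λ=87.74194200°, h=1060.7180 m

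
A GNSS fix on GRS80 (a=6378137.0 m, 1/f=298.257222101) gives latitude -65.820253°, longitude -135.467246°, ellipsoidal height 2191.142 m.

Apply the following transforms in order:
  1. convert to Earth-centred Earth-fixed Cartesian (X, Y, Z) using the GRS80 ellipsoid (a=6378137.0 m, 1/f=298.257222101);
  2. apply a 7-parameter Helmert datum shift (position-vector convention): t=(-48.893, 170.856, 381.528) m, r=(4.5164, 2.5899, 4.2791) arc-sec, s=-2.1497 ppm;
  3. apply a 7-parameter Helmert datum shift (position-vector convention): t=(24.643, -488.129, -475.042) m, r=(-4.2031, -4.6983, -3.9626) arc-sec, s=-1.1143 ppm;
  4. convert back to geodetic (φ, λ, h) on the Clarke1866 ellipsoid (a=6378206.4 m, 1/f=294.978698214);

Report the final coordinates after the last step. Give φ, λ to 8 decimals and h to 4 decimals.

φ=-65.82070958°, λ=-135.46181437°, h=2482.5349 m

start: φ=-65.820253°, λ=-135.467246°, h=2191.142 m
→ ECEF (a=6378137.000, f=1/298.257222101): X=-1868160.8891, Y=-1837937.0603, Z=-5797765.5737
→ Helmert 7p (PV): X=-1868240.4346, Y=-1837674.0611, Z=-5797388.3689
→ Helmert 7p (PV): X=-1868116.9610, Y=-1838242.3856, Z=-5797862.0590
→ geod (Bowring, a=6378206.400): φ=-65.82070958°, λ=-135.46181437°, h=2482.5349 m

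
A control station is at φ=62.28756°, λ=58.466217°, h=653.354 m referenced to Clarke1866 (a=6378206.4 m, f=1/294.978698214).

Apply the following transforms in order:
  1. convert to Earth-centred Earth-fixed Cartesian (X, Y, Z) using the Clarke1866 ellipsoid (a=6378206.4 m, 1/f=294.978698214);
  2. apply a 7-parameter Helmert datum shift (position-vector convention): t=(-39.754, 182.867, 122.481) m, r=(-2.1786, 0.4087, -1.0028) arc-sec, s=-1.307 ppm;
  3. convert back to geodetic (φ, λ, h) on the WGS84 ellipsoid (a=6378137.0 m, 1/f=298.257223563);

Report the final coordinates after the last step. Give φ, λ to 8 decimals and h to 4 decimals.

φ=62.28466453°, λ=58.46884887°, h=699.1871 m

start: φ=62.287560°, λ=58.466217°, h=653.354 m
→ ECEF (a=6378206.400, f=1/294.978698214): X=1555555.8130, Y=2535079.9807, Z=5623873.3869
→ Helmert 7p (PV): X=1555537.4940, Y=2535311.3718, Z=5623958.6595
→ geod (Bowring, a=6378137.000): φ=62.28466453°, λ=58.46884887°, h=699.1871 m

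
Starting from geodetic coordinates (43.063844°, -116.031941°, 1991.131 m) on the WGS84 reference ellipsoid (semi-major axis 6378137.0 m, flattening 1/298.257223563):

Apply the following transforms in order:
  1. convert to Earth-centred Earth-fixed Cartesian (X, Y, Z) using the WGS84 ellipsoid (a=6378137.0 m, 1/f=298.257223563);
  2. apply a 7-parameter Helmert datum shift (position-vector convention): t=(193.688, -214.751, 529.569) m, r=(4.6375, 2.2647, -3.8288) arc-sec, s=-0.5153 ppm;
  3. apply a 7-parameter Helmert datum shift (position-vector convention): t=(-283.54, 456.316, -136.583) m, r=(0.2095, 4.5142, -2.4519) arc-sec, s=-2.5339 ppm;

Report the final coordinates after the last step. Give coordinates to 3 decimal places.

start: φ=43.063844°, λ=-116.031941°, h=1991.131 m
→ ECEF (a=6378137.000, f=1/298.257223563): X=-2048904.3835, Y=-4194939.5213, Z=4334045.8647
→ Helmert 7p (PV): X=-2048739.9225, Y=-4195211.5211, Z=4334501.3807
→ Helmert 7p (PV): X=-2048973.2778, Y=-4194724.6237, Z=4334394.3910

X=-2048973.278 m, Y=-4194724.624 m, Z=4334394.391 m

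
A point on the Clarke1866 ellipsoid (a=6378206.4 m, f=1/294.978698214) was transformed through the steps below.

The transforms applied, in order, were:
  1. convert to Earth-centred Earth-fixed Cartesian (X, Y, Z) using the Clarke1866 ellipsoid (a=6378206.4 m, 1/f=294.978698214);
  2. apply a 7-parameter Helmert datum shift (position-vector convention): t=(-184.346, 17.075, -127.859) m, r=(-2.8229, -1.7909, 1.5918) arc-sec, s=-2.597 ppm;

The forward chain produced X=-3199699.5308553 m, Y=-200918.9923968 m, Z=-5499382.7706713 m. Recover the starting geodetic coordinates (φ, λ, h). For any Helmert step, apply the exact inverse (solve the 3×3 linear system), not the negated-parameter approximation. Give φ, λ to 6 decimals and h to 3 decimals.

φ=-59.928225°, λ=-176.408266°, h=3428.735 m

start: X=-3199699.5309, Y=-200918.9924, Z=-5499382.7707 m
→ Helmert⁻¹: X=-3199572.7913, Y=-200836.6357, Z=-5499244.1615
→ geod (Bowring, a=6378206.400): φ=-59.92822500°, λ=-176.40826600°, h=3428.7350 m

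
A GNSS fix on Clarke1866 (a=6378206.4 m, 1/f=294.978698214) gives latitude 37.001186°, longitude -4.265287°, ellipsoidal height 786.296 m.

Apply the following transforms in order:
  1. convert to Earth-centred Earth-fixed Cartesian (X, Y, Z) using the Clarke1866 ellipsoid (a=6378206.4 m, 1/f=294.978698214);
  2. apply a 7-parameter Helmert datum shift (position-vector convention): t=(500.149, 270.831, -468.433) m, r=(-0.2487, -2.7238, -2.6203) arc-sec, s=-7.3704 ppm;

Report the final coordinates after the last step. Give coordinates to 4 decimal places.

X=5086946.6256 m, Y=-379146.1972 m, Z=3817350.0905 m

start: φ=37.001186°, λ=-4.265287°, h=786.296 m
→ ECEF (a=6378206.400, f=1/294.978698214): X=5086539.2004, Y=-379359.8107, Z=3817779.0356
→ Helmert 7p (PV): X=5086946.6256, Y=-379146.1972, Z=3817350.0905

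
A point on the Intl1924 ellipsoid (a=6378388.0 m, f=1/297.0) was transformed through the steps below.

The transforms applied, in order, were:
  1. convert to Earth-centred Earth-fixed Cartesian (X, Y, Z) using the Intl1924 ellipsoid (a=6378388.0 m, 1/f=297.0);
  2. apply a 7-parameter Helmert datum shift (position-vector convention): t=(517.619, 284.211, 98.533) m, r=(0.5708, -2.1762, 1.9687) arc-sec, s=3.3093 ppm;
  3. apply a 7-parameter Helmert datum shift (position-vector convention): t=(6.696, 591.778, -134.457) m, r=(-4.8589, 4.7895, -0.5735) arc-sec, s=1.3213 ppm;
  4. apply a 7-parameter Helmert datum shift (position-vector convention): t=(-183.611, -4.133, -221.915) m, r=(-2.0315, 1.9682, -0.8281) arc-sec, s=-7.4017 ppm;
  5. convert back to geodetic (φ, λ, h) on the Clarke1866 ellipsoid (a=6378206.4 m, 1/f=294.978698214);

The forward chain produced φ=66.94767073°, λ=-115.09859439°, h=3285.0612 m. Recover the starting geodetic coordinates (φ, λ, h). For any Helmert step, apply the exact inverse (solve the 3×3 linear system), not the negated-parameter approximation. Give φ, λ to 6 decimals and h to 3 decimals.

φ=66.937805°, λ=-115.098303°, h=3599.589 m

start: φ=66.947671°, λ=-115.098594°, h=3285.061 m
→ ECEF (a=6378206.400, f=1/294.978698214): X=-1062987.5202, Y=-2269380.2934, Z=5848964.7037
→ Helmert⁻¹: X=-1062858.4782, Y=-2269454.8335, Z=5849197.4192
→ Helmert⁻¹: X=-1062993.2782, Y=-2270184.3561, Z=5849245.9868
→ Helmert⁻¹: X=-1063467.3364, Y=-2270434.7167, Z=5849145.6004
→ geod (Bowring, a=6378388.000): φ=66.93780500°, λ=-115.09830300°, h=3599.5890 m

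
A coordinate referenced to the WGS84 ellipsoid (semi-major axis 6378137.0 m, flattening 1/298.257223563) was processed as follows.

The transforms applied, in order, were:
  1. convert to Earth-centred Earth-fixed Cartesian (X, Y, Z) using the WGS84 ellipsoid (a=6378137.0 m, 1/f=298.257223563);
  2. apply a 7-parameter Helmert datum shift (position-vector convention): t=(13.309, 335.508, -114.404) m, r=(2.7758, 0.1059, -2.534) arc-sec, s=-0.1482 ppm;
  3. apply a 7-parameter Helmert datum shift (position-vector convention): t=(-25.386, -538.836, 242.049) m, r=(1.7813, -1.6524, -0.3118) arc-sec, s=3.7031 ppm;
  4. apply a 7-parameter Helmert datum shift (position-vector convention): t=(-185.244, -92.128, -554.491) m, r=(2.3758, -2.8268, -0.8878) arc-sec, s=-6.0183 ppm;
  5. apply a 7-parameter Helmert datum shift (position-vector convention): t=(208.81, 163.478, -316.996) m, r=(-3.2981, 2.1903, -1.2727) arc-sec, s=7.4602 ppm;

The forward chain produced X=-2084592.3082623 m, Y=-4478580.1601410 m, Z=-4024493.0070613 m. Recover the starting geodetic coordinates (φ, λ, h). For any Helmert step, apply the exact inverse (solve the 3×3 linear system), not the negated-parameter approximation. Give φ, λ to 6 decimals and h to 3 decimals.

start: X=-2084592.3083, Y=-4478580.1601, Z=-4024493.0071 m
→ Helmert⁻¹: X=-2084715.1981, Y=-4478658.7431, Z=-4024239.7396
→ Helmert⁻¹: X=-2084578.3653, Y=-4478648.8860, Z=-4023629.3099
→ Helmert⁻¹: X=-2084570.7256, Y=-4478131.3678, Z=-4023801.0855
→ Helmert⁻¹: X=-2084527.2580, Y=-4478547.2961, Z=-4023628.0782
→ geod (Bowring, a=6378137.000): φ=-39.35187800°, λ=-114.95949100°, h=1620.3970 m

φ=-39.351878°, λ=-114.959491°, h=1620.397 m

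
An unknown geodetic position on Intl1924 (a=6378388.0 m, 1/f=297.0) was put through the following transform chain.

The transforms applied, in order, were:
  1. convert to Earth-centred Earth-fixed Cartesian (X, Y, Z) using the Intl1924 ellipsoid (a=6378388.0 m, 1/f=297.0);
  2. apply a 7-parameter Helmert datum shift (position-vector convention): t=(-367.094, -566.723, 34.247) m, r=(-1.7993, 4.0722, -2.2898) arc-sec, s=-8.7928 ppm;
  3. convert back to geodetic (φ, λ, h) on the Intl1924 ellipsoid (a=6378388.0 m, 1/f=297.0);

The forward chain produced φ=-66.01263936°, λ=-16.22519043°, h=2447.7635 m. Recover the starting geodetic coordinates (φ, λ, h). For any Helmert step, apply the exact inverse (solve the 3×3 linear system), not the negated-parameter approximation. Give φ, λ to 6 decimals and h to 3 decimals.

start: φ=-66.012639°, λ=-16.225190°, h=2447.764 m
→ ECEF (a=6378388.000, f=1/297.0): X=2497731.1217, Y=-726848.9560, Z=-5806889.0523
→ Helmert⁻¹: X=2498242.8868, Y=-726210.2301, Z=-5806931.3720
→ geod (Bowring, a=6378388.000): φ=-66.01023000°, λ=-16.20853500°, h=2613.6890 m

φ=-66.010230°, λ=-16.208535°, h=2613.689 m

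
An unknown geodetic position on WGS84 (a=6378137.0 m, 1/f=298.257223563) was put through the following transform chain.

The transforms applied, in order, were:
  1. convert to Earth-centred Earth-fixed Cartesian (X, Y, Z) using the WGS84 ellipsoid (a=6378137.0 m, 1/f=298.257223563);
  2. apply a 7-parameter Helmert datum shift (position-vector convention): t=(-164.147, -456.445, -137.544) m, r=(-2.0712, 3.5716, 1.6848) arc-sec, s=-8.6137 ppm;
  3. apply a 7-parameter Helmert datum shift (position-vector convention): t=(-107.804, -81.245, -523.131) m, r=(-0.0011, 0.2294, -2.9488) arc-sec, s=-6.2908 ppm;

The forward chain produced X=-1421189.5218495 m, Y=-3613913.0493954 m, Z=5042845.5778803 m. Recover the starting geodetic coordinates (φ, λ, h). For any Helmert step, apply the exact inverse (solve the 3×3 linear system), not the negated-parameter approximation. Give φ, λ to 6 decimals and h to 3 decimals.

start: X=-1421189.5218, Y=-3613913.0494, Z=5042845.5779 m
→ Helmert⁻¹: X=-1421044.6021, Y=-3613874.8808, Z=5043398.8362
→ Helmert⁻¹: X=-1421009.5413, Y=-3613488.5983, Z=5043518.9337
→ geod (Bowring, a=6378137.000): φ=52.59424800°, λ=-111.46730400°, h=348.3160 m

φ=52.594248°, λ=-111.467304°, h=348.316 m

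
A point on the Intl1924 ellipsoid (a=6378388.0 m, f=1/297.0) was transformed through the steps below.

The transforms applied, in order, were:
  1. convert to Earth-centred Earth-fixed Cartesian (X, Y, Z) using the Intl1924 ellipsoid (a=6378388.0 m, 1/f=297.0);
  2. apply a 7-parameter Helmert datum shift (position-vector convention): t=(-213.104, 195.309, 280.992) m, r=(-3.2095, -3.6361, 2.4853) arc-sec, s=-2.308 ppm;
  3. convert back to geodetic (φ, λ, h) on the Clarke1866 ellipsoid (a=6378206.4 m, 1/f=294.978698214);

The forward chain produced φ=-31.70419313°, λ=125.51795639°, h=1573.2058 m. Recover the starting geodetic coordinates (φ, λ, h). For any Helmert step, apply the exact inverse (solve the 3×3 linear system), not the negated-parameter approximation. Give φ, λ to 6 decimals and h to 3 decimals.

start: φ=-31.704193°, λ=125.517956°, h=1573.206 m
→ ECEF (a=6378206.400, f=1/294.978698214): X=-3156241.3226, Y=4421955.1140, Z=-3333218.5158
→ Helmert⁻¹: X=-3156040.9853, Y=4421859.9055, Z=-3333382.7613
→ geod (Bowring, a=6378388.000): φ=-31.70519200°, λ=125.51682000°, h=1272.6010 m

φ=-31.705192°, λ=125.516820°, h=1272.601 m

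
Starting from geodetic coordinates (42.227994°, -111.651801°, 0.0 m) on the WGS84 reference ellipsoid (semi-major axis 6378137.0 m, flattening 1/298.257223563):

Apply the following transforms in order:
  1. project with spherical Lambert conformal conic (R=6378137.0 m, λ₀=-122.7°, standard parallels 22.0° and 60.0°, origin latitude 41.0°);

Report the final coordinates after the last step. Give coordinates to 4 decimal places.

start: φ=42.227994°, λ=-111.651801°, h=0.000 m
→ lcc (R=6378137.0, λ₀=-122.7°): E=858199.2055, N=184606.6780

E=858199.2055 m, N=184606.6780 m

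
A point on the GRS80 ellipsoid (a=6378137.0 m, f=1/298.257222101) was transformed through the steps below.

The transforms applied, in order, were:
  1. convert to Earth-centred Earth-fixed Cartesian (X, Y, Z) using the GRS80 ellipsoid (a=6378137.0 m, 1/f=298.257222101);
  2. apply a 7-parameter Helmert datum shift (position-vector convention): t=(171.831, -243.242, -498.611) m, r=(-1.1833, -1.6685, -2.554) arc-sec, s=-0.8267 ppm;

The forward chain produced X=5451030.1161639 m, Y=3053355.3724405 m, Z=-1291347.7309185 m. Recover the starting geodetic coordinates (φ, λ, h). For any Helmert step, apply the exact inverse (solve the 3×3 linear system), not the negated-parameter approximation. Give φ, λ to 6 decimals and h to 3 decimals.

start: X=5451030.1162, Y=3053355.3724, Z=-1291347.7309 m
→ Helmert⁻¹: X=5450814.5383, Y=3053676.0371, Z=-1290876.7610
→ geod (Bowring, a=6378137.000): φ=-11.75006100°, λ=29.25858700°, h=2607.8710 m

φ=-11.750061°, λ=29.258587°, h=2607.871 m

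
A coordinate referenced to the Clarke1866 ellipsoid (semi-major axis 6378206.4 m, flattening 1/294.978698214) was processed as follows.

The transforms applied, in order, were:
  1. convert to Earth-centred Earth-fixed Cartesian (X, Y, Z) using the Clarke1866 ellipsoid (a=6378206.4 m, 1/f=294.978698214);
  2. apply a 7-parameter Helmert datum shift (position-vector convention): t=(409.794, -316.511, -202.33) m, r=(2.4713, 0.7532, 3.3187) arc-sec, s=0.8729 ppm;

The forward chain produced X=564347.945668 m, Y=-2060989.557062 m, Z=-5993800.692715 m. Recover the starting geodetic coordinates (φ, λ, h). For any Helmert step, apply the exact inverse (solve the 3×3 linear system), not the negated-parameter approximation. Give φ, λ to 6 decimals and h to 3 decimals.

start: X=564347.9457, Y=-2060989.5571, Z=-5993800.6927 m
→ Helmert⁻¹: X=563926.3891, Y=-2060752.1307, Z=-5993566.3814
→ geod (Bowring, a=6378206.400): φ=-70.50311600°, λ=-74.69564400°, h=3972.1880 m

φ=-70.503116°, λ=-74.695644°, h=3972.188 m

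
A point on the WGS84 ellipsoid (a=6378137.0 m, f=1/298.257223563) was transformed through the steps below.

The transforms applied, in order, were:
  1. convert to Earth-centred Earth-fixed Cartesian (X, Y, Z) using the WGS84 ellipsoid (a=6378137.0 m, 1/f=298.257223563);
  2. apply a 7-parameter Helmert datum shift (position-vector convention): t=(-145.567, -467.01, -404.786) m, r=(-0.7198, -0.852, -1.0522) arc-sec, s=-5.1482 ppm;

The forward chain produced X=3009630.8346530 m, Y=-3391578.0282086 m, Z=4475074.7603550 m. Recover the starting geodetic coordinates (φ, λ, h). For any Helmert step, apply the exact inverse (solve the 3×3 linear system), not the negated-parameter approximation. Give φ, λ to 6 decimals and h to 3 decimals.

start: X=3009630.8347, Y=-3391578.0282, Z=4475074.7604 m
→ Helmert⁻¹: X=3009827.6820, Y=-3391128.7407, Z=4475478.3207
→ geod (Bowring, a=6378137.000): φ=44.81899300°, λ=-48.40904600°, h=3370.8760 m

φ=44.818993°, λ=-48.409046°, h=3370.876 m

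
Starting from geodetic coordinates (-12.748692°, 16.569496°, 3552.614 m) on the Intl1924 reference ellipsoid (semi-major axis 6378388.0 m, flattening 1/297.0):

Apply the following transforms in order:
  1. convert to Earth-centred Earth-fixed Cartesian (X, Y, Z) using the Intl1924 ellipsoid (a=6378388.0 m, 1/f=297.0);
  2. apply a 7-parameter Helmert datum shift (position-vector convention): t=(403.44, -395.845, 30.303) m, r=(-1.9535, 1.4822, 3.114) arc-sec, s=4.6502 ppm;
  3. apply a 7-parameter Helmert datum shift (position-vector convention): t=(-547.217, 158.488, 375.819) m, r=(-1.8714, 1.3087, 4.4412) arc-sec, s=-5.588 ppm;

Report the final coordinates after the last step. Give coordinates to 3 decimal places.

X=5966872.111 m, Y=1775366.360 m, Z=-1398808.451 m

start: φ=-12.748692°, λ=16.569496°, h=3552.614 m
→ ECEF (a=6378388.000, f=1/297.0): X=5967105.4417, Y=1775412.7502, Z=-1399102.2243
→ Helmert 7p (PV): X=5967499.7723, Y=1775101.9969, Z=-1399138.1214
→ Helmert 7p (PV): X=5966872.1113, Y=1775366.3603, Z=-1398808.4512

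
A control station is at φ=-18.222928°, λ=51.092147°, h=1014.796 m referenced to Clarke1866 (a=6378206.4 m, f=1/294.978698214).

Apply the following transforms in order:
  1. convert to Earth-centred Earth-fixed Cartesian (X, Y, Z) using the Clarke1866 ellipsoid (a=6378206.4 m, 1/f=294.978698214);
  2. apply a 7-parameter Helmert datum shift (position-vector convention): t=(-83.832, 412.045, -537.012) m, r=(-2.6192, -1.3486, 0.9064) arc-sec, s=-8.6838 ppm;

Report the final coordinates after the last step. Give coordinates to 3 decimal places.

X=3806788.092 m, Y=4716998.386 m, Z=-1982588.700 m

start: φ=-18.222928°, λ=51.092147°, h=1014.796 m
→ ECEF (a=6378206.400, f=1/294.978698214): X=3806912.7505, Y=4716635.7389, Z=-1982033.8978
→ Helmert 7p (PV): X=3806788.0925, Y=4716998.3862, Z=-1982588.7005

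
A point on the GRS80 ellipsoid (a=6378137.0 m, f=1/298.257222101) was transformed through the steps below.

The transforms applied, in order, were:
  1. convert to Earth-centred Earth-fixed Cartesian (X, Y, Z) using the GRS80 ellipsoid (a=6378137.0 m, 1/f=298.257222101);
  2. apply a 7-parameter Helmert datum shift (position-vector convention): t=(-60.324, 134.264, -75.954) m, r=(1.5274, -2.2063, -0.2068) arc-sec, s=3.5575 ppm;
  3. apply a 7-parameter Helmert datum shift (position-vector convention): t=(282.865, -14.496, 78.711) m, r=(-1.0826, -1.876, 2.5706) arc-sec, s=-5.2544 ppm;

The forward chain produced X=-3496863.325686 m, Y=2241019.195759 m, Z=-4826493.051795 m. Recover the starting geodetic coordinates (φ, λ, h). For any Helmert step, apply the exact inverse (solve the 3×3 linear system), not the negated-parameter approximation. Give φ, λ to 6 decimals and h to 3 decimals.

φ=-49.475459°, λ=147.348812°, h=1783.719 m

start: X=-3496863.3257, Y=2241019.1958, Z=-4826493.0518 m
→ Helmert⁻¹: X=-3497180.5340, Y=2241114.3838, Z=-4826553.5537
→ Helmert⁻¹: X=-3497161.6416, Y=2240932.9013, Z=-4826439.6166
→ geod (Bowring, a=6378137.000): φ=-49.47545900°, λ=147.34881200°, h=1783.7190 m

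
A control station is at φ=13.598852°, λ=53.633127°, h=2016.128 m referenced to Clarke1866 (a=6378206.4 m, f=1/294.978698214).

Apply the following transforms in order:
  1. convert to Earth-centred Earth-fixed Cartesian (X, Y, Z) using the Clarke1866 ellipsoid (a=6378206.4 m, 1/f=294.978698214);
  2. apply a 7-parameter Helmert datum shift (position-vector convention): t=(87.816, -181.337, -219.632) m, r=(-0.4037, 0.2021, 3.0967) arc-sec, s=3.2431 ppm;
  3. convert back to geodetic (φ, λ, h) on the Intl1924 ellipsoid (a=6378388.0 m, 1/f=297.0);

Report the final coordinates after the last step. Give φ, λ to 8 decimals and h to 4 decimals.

start: φ=13.598852°, λ=53.633127°, h=2016.128 m
→ ECEF (a=6378206.400, f=1/294.978698214): X=3677804.0874, Y=4994495.2994, Z=1490262.8220
→ Helmert 7p (PV): X=3677830.3073, Y=4994388.2927, Z=1490034.6443
→ geod (Bowring, a=6378388.000): φ=13.59639457°, λ=53.63234584°, h=1704.1703 m

φ=13.59639457°, λ=53.63234584°, h=1704.1703 m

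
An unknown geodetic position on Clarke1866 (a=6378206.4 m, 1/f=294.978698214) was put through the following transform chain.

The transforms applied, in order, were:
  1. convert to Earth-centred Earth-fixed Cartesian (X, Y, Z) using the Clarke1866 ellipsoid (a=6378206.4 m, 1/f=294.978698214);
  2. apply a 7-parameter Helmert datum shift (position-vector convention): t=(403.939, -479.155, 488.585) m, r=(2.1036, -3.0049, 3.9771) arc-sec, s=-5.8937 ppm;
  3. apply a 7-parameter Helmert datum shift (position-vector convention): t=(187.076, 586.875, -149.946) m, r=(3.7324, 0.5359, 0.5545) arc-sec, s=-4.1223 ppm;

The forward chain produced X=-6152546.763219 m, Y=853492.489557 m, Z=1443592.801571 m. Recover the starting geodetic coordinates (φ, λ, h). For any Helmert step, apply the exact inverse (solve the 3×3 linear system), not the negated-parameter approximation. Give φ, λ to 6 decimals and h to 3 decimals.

start: X=-6152546.7632, Y=853492.4896, Z=1443592.8016 m
→ Helmert⁻¹: X=-6152760.6607, Y=852951.7953, Z=1443717.2792
→ Helmert⁻¹: X=-6153163.3802, Y=853569.3423, Z=1443318.1354
→ geod (Bowring, a=6378206.400): φ=13.16609200°, λ=172.10230800°, h=458.2530 m

φ=13.166092°, λ=172.102308°, h=458.253 m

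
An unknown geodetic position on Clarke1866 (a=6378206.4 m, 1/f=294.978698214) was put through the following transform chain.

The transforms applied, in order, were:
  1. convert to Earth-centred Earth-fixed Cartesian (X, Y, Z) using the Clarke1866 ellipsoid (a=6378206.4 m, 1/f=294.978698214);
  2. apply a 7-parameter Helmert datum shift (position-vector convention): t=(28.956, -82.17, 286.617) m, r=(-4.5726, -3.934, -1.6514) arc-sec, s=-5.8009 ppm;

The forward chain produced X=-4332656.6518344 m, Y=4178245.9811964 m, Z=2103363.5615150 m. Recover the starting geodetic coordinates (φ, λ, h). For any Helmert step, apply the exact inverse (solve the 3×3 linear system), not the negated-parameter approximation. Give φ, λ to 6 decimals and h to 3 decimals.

start: X=-4332656.6518, Y=4178245.9812, Z=2103363.5615 m
→ Helmert⁻¹: X=-4332704.0789, Y=4178271.0744, Z=2103264.4065
→ geod (Bowring, a=6378206.400): φ=19.38235600°, λ=136.03952700°, h=205.6830 m

φ=19.382356°, λ=136.039527°, h=205.683 m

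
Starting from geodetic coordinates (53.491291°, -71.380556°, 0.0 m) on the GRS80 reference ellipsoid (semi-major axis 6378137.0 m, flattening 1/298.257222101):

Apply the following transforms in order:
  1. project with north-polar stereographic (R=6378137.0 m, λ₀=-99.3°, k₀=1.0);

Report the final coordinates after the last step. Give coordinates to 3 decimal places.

start: φ=53.491291°, λ=-71.380556°, h=0.000 m
→ stereo (R=6378137.0, λ₀=-99.3°): E=1970059.2735, N=-3717743.0670

E=1970059.274 m, N=-3717743.067 m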